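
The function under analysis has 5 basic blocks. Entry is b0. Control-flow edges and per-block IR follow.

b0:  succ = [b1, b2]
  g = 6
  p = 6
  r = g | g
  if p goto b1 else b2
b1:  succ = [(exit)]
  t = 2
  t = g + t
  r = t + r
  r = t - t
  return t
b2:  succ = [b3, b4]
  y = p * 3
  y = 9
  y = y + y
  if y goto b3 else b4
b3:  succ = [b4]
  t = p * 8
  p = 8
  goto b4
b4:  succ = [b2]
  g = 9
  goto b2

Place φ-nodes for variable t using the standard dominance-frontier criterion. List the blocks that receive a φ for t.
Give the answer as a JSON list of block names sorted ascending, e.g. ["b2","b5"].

Answer: ["b2", "b4"]

Derivation:
idom tree: b1←b0 b2←b0 b3←b2 b4←b2
Dom at joins:
  b2: preds {b0,b4}: {b0} ∩ {b0,b2,b4} = {b0}; idom=b0
  b4: preds {b2,b3}: {b0,b2} ∩ {b0,b2,b3} = {b0,b2}; idom=b2

Frontier:
  b2←b0: walk · to b0
  b2←b4: walk b4→b2 to b0
  b4←b2: walk · to b2
  b4←b3: walk b3 to b2
  b0 → ∅
  b1 → ∅
  b2 → {b2}
  b3 → {b4}
  b4 → {b2}

φ for t: defs {b1,b3}
  DF⁺ = {b2,b4}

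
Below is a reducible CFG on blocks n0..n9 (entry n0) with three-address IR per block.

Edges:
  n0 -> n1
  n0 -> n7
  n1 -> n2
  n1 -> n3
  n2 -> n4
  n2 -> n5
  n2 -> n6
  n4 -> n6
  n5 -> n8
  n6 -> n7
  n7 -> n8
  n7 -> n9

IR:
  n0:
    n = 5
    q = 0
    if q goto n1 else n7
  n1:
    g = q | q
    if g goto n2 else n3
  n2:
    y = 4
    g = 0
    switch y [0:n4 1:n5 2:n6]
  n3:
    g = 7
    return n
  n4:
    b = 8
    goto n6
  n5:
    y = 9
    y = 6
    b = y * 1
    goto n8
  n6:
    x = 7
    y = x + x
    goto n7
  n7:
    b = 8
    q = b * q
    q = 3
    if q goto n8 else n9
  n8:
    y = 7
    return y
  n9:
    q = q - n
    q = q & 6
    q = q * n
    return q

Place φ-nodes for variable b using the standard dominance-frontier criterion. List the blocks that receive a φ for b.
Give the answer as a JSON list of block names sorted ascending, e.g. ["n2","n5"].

idom tree: n1←n0 n2←n1 n3←n1 n4←n2 n5←n2 n6←n2 n7←n0 n8←n0 n9←n7
Dom∩ at merges:
  n6: preds {n2,n4}: {n0,n1,n2} ∩ {n0,n1,n2,n4} = {n0,n1,n2}; idom=n2
  n7: preds {n0,n6}: {n0} ∩ {n0,n1,n2,n6} = {n0}; idom=n0
  n8: preds {n5,n7}: {n0,n1,n2,n5} ∩ {n0,n7} = {n0}; idom=n0

DF derivation:
  n6←n2: walk · to n2
  n6←n4: walk n4 to n2
  n7←n0: walk · to n0
  n7←n6: walk n6→n2→n1 to n0
  n8←n5: walk n5→n2→n1 to n0
  n8←n7: walk n7 to n0
  n0: DF=∅
  n1: DF={n7,n8}
  n2: DF={n7,n8}
  n3: DF=∅
  n4: DF={n6}
  n5: DF={n8}
  n6: DF={n7}
  n7: DF={n8}
  n8: DF=∅
  n9: DF=∅

φ for b: defs {n4,n5,n7}
  DF⁺ = {n6,n7,n8}

Answer: ["n6", "n7", "n8"]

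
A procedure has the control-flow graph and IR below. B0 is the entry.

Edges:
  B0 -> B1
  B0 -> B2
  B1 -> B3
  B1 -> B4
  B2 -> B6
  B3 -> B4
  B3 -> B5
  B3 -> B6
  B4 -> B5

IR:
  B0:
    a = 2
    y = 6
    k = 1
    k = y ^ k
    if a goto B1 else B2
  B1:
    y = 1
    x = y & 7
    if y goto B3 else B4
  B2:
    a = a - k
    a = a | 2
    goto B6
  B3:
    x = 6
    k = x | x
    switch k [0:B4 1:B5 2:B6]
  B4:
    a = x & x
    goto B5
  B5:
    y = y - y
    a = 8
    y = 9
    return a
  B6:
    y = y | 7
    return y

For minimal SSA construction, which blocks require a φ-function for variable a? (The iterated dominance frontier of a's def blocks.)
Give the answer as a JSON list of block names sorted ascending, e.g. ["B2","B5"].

Answer: ["B5", "B6"]

Analysis:
idom tree: B1←B0 B2←B0 B3←B1 B4←B1 B5←B1 B6←B0
Dom∩ at merges:
  B4: preds {B1,B3}: {B0,B1} ∩ {B0,B1,B3} = {B0,B1}; idom=B1
  B5: preds {B3,B4}: {B0,B1,B3} ∩ {B0,B1,B4} = {B0,B1}; idom=B1
  B6: preds {B2,B3}: {B0,B2} ∩ {B0,B1,B3} = {B0}; idom=B0

Frontier:
  join B4 pred B1: · stop@B1
  join B4 pred B3: B3 stop@B1
  join B5 pred B3: B3 stop@B1
  join B5 pred B4: B4 stop@B1
  join B6 pred B2: B2 stop@B0
  join B6 pred B3: B3→B1 stop@B0
  DF(B0)=∅
  DF(B1)={B6}
  DF(B2)={B6}
  DF(B3)={B4,B5,B6}
  DF(B4)={B5}
  DF(B5)=∅
  DF(B6)=∅

φ for a: defs {B0,B2,B4,B5}
  DF⁺ = {B5,B6}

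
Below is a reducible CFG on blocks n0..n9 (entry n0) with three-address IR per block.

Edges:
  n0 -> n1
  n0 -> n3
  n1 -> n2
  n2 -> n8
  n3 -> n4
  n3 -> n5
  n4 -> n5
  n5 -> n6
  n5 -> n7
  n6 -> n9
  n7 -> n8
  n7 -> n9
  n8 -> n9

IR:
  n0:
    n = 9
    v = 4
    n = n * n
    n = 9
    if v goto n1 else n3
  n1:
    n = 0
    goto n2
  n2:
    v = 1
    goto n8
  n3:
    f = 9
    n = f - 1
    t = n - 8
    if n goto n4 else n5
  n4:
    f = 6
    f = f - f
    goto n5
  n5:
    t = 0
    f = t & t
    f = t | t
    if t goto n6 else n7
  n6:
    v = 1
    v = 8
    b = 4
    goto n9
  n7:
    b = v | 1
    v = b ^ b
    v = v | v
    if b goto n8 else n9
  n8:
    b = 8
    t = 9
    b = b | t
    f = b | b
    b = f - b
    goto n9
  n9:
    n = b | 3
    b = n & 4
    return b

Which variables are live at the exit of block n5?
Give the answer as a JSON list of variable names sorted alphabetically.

Block summaries:
  n0 def {n,v} use ∅
  n1 def {n} use ∅
  n2 def {v} use ∅
  n3 def {f,n,t} use ∅
  n4 def {f} use ∅
  n5 def {f,t} use ∅
  n6 def {b,v} use ∅
  n7 def {b,v} use {v}
  n8 def {b,f,t} use ∅
  n9 def {b,n} use {b}

Live sets:
  n0: in=∅ out={v}
  n1: in=∅ out=∅
  n2: in=∅ out=∅
  n3: in={v} out={v}
  n4: in={v} out={v}
  n5: in={v} out={v}
  n6: in=∅ out={b}
  n7: in={v} out={b}
  n8: in=∅ out={b}
  n9: in={b} out=∅

live-out(n5) = ["v"]

Answer: ["v"]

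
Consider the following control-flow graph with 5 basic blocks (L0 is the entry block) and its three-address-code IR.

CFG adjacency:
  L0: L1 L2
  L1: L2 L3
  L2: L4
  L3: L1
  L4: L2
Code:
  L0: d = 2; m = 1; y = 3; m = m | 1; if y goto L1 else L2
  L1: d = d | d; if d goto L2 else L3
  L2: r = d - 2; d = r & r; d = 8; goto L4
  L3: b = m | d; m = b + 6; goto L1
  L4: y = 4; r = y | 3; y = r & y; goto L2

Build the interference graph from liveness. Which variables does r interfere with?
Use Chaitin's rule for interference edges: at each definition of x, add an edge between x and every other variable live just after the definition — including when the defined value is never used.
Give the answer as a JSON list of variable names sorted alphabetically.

Answer: ["d", "y"]

Working:
Per-block:
  L0: def={d,m,y} ue=∅
  L1: def={d} ue={d}
  L2: def={d,r} ue={d}
  L3: def={b,m} ue={d,m}
  L4: def={r,y} ue=∅

Live sets:
  L0 li=∅ lo={d,m}
  L1 li={d,m} lo={d,m}
  L2 li={d} lo={d}
  L3 li={d,m} lo={d,m}
  L4 li={d} lo={d}

Conflict graph:
  b: {d}
  d: {b,m,r,y}
  m: {d,y}
  r: {d,y}
  y: {d,m,r}

N(r) = ["d", "y"]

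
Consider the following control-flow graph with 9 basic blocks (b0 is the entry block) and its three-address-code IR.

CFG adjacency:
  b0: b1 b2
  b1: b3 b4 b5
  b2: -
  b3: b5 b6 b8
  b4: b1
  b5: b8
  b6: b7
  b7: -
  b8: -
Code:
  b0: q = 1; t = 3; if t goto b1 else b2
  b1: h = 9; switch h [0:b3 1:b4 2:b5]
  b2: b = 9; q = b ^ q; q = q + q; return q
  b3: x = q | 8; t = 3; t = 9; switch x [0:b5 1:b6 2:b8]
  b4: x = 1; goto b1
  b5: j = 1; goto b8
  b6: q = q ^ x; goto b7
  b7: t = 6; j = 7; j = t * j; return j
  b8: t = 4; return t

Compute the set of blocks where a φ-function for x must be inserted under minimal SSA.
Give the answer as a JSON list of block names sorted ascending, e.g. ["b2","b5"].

Answer: ["b1", "b5", "b8"]

Derivation:
idom tree: b1←b0 b2←b0 b3←b1 b4←b1 b5←b1 b6←b3 b7←b6 b8←b1
Join-block Dom:
  b1: preds {b0,b4}: {b0} ∩ {b0,b1,b4} = {b0}; idom=b0
  b5: preds {b1,b3}: {b0,b1} ∩ {b0,b1,b3} = {b0,b1}; idom=b1
  b8: preds {b3,b5}: {b0,b1,b3} ∩ {b0,b1,b5} = {b0,b1}; idom=b1

DF derivation:
  join b1 pred b0: · stop@b0
  join b1 pred b4: b4→b1 stop@b0
  join b5 pred b1: · stop@b1
  join b5 pred b3: b3 stop@b1
  join b8 pred b3: b3 stop@b1
  join b8 pred b5: b5 stop@b1
  b0: DF=∅
  b1: DF={b1}
  b2: DF=∅
  b3: DF={b5,b8}
  b4: DF={b1}
  b5: DF={b8}
  b6: DF=∅
  b7: DF=∅
  b8: DF=∅

φ for x: defs {b3,b4}
  DF⁺ = {b1,b5,b8}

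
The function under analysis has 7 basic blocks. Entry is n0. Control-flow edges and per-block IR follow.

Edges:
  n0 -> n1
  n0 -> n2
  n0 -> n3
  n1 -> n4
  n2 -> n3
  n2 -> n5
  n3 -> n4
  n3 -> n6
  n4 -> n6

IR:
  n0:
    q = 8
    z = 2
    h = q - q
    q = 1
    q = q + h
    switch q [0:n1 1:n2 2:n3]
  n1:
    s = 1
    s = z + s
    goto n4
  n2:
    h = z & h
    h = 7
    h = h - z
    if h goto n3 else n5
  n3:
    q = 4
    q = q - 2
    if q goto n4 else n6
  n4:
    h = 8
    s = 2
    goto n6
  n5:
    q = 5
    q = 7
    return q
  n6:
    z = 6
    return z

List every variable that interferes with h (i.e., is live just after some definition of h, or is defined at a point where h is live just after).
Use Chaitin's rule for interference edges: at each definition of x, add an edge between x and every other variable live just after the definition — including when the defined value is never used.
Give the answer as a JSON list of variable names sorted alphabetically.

Answer: ["q", "z"]

Derivation:
Per-block:
  n0: {h,q,z} / ∅
  n1: {s} / {z}
  n2: {h} / {h,z}
  n3: {q} / ∅
  n4: {h,s} / ∅
  n5: {q} / ∅
  n6: {z} / ∅

Live sets:
  live n0: ∅→{h,z}
  live n1: {z}→∅
  live n2: {h,z}→∅
  live n3: ∅→∅
  live n4: ∅→∅
  live n5: ∅→∅
  live n6: ∅→∅

Interference:
  h: {q,z}
  q: {h,z}
  s: {z}
  z: {h,q,s}

N(h) = ["q", "z"]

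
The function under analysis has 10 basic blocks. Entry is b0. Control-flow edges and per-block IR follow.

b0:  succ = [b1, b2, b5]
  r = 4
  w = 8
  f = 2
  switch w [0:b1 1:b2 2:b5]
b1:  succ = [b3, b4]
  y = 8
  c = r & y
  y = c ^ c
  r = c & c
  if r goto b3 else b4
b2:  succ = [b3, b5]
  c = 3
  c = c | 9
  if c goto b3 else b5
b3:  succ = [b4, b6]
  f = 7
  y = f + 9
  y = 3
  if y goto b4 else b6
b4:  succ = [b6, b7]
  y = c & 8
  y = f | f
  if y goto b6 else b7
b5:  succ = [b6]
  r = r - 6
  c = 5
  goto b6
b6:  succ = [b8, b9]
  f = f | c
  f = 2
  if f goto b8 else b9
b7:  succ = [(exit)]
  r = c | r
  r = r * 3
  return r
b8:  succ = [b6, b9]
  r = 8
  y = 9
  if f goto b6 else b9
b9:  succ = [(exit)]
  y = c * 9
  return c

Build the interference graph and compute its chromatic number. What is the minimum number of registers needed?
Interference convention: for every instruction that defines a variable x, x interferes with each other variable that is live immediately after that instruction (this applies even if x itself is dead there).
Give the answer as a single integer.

Answer: 4

Derivation:
Per-block:
  b0: {f,r,w} / ∅
  b1: {c,r,y} / {r}
  b2: {c} / ∅
  b3: {f,y} / ∅
  b4: {y} / {c,f}
  b5: {c,r} / {r}
  b6: {f} / {c,f}
  b7: {r} / {c,r}
  b8: {r,y} / {f}
  b9: {y} / {c}

Liveness:
  b0 li=∅ lo={f,r}
  b1 li={f,r} lo={c,f,r}
  b2 li={f,r} lo={c,f,r}
  b3 li={c,r} lo={c,f,r}
  b4 li={c,f,r} lo={c,f,r}
  b5 li={f,r} lo={c,f}
  b6 li={c,f} lo={c,f}
  b7 li={c,r} lo=∅
  b8 li={c,f} lo={c,f}
  b9 li={c} lo=∅

Conflict graph:
  c — {f,r,y}
  f — {c,r,w,y}
  r — {c,f,w,y}
  w — {f,r}
  y — {c,f,r}

Chromatic number:
  clique {c,f,r,y} ⇒ need ≥ 4
  assign c→c2 f→c0 r→c1 w→c2 y→c3 — no edge inside a register ⇒ χ ≤ 4
  χ = 4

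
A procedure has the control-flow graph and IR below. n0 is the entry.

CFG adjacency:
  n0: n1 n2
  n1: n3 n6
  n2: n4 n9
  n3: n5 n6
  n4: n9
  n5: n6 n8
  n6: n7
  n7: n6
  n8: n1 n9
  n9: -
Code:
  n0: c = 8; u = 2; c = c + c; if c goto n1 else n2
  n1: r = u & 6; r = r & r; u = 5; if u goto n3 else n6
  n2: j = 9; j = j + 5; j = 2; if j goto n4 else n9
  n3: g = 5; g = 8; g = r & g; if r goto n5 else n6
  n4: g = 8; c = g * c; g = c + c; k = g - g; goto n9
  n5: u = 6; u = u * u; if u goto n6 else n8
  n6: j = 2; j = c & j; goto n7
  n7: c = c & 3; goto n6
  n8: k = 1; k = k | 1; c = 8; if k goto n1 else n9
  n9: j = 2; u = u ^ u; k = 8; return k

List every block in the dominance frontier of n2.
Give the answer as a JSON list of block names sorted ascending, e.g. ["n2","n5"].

Answer: ["n9"]

Derivation:
idom tree: n1←n0 n2←n0 n3←n1 n4←n2 n5←n3 n6←n1 n7←n6 n8←n5 n9←n0
Dom at joins:
  n1: preds {n0,n8}: {n0} ∩ {n0,n1,n3,n5,n8} = {n0}; idom=n0
  n6: preds {n1,n3,n5,n7}: {n0,n1} ∩ {n0,n1,n3} ∩ {n0,n1,n3,n5} ∩ {n0,n1,n6,n7} = {n0,n1}; idom=n1
  n9: preds {n2,n4,n8}: {n0,n2} ∩ {n0,n2,n4} ∩ {n0,n1,n3,n5,n8} = {n0}; idom=n0

Frontier:
  n1←n0: walk · to n0
  n1←n8: walk n8→n5→n3→n1 to n0
  n6←n1: walk · to n1
  n6←n3: walk n3 to n1
  n6←n5: walk n5→n3 to n1
  n6←n7: walk n7→n6 to n1
  n9←n2: walk n2 to n0
  n9←n4: walk n4→n2 to n0
  n9←n8: walk n8→n5→n3→n1 to n0
  n0 → ∅
  n1 → {n1,n9}
  n2 → {n9}
  n3 → {n1,n6,n9}
  n4 → {n9}
  n5 → {n1,n6,n9}
  n6 → {n6}
  n7 → {n6}
  n8 → {n1,n9}
  n9 → ∅

DF(n2) = ["n9"]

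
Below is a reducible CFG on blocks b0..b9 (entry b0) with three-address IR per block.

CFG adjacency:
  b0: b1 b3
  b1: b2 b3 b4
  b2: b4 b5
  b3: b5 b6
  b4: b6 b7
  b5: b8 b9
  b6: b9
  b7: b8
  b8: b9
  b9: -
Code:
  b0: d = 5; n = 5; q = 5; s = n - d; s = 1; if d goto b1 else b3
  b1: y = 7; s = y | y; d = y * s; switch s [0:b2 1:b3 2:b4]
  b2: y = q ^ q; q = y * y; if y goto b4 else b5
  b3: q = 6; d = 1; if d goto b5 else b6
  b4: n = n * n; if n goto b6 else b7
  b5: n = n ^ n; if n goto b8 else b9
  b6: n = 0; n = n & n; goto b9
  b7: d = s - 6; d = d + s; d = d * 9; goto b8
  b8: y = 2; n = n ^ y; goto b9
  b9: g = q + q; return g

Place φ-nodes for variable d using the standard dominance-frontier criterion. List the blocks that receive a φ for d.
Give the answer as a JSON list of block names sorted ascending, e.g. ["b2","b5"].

idom tree: b1←b0 b2←b1 b3←b0 b4←b1 b5←b0 b6←b0 b7←b4 b8←b0 b9←b0
Dom∩ at merges:
  b3: preds {b0,b1}: {b0} ∩ {b0,b1} = {b0}; idom=b0
  b4: preds {b1,b2}: {b0,b1} ∩ {b0,b1,b2} = {b0,b1}; idom=b1
  b5: preds {b2,b3}: {b0,b1,b2} ∩ {b0,b3} = {b0}; idom=b0
  b6: preds {b3,b4}: {b0,b3} ∩ {b0,b1,b4} = {b0}; idom=b0
  b8: preds {b5,b7}: {b0,b5} ∩ {b0,b1,b4,b7} = {b0}; idom=b0
  b9: preds {b5,b6,b8}: {b0,b5} ∩ {b0,b6} ∩ {b0,b8} = {b0}; idom=b0

DF derivation:
  join b3 pred b0: · stop@b0
  join b3 pred b1: b1 stop@b0
  join b4 pred b1: · stop@b1
  join b4 pred b2: b2 stop@b1
  join b5 pred b2: b2→b1 stop@b0
  join b5 pred b3: b3 stop@b0
  join b6 pred b3: b3 stop@b0
  join b6 pred b4: b4→b1 stop@b0
  join b8 pred b5: b5 stop@b0
  join b8 pred b7: b7→b4→b1 stop@b0
  join b9 pred b5: b5 stop@b0
  join b9 pred b6: b6 stop@b0
  join b9 pred b8: b8 stop@b0
  b0: DF=∅
  b1: DF={b3,b5,b6,b8}
  b2: DF={b4,b5}
  b3: DF={b5,b6}
  b4: DF={b6,b8}
  b5: DF={b8,b9}
  b6: DF={b9}
  b7: DF={b8}
  b8: DF={b9}
  b9: DF=∅

φ for d: defs {b0,b1,b3,b7}
  DF⁺ = {b3,b5,b6,b8,b9}

Answer: ["b3", "b5", "b6", "b8", "b9"]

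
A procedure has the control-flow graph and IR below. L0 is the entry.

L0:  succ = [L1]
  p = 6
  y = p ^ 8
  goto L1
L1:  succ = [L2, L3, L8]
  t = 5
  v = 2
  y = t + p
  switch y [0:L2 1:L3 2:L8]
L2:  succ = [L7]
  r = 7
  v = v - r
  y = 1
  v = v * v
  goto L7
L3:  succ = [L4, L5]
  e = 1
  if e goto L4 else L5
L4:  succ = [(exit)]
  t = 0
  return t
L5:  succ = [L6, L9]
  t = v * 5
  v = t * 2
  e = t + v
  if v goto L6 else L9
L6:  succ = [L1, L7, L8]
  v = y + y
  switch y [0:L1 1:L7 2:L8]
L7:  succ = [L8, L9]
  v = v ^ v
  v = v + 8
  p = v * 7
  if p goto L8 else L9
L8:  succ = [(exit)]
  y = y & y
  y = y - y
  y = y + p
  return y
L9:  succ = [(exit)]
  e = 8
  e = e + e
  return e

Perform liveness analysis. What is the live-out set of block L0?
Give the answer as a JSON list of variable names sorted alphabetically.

def/use:
  L0 def {p,y} use ∅
  L1 def {t,v,y} use {p}
  L2 def {r,v,y} use {v}
  L3 def {e} use ∅
  L4 def {t} use ∅
  L5 def {e,t,v} use {v}
  L6 def {v} use {y}
  L7 def {p,v} use {v}
  L8 def {y} use {p,y}
  L9 def {e} use ∅

Liveness:
  L0: in=∅ out={p}
  L1: in={p} out={p,v,y}
  L2: in={v} out={v,y}
  L3: in={p,v,y} out={p,v,y}
  L4: in=∅ out=∅
  L5: in={p,v,y} out={p,y}
  L6: in={p,y} out={p,v,y}
  L7: in={v,y} out={p,y}
  L8: in={p,y} out=∅
  L9: in=∅ out=∅

live-out(L0) = ["p"]

Answer: ["p"]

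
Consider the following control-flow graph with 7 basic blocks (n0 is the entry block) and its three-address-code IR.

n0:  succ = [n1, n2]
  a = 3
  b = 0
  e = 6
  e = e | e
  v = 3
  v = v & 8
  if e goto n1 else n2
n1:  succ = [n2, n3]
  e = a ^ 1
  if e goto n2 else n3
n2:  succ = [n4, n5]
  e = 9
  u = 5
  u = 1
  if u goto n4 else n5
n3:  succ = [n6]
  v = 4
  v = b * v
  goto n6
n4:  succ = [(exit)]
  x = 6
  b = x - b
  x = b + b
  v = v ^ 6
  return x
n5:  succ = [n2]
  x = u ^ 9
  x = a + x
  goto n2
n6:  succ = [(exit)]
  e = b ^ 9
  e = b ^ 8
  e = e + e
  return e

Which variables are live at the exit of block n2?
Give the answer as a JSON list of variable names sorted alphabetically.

Answer: ["a", "b", "u", "v"]

Derivation:
def/use:
  n0: {a,b,e,v} / ∅
  n1: {e} / {a}
  n2: {e,u} / ∅
  n3: {v} / {b}
  n4: {b,v,x} / {b,v}
  n5: {x} / {a,u}
  n6: {e} / {b}

Backward fixpoint:
  n0 li=∅ lo={a,b,v}
  n1 li={a,b,v} lo={a,b,v}
  n2 li={a,b,v} lo={a,b,u,v}
  n3 li={b} lo={b}
  n4 li={b,v} lo=∅
  n5 li={a,b,u,v} lo={a,b,v}
  n6 li={b} lo=∅

live-out(n2) = ["a", "b", "u", "v"]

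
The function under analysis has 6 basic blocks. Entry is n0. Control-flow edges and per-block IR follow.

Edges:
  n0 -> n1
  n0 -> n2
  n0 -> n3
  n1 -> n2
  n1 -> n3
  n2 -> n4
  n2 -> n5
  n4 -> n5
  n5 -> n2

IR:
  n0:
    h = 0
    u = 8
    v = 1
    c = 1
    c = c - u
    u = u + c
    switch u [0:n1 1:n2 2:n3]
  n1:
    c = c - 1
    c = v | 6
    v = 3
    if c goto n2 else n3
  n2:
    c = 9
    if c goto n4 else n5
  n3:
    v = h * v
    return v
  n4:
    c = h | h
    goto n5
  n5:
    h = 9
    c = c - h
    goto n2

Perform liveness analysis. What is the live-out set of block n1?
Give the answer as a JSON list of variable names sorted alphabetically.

Block summaries:
  n0 def {c,h,u,v} use ∅
  n1 def {c,v} use {c,v}
  n2 def {c} use ∅
  n3 def {v} use {h,v}
  n4 def {c} use {h}
  n5 def {c,h} use {c}

Backward fixpoint:
  n0 li=∅ lo={c,h,v}
  n1 li={c,h,v} lo={h,v}
  n2 li={h} lo={c,h}
  n3 li={h,v} lo=∅
  n4 li={h} lo={c}
  n5 li={c} lo={h}

live-out(n1) = ["h", "v"]

Answer: ["h", "v"]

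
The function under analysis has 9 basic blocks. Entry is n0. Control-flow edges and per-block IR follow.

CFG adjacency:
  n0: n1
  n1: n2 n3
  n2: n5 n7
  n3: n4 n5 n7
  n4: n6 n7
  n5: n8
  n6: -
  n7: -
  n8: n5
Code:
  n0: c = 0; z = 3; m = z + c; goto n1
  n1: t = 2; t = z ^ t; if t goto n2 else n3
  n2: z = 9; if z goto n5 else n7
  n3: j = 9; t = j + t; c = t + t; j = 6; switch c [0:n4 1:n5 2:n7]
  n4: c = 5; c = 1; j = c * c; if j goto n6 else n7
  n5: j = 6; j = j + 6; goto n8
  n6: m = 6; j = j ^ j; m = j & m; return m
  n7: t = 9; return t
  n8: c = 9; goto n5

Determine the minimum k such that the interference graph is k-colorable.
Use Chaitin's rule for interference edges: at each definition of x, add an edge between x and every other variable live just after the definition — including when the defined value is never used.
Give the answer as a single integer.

Answer: 2

Working:
Block summaries:
  n0: {c,m,z} / ∅
  n1: {t} / {z}
  n2: {z} / ∅
  n3: {c,j,t} / {t}
  n4: {c,j} / ∅
  n5: {j} / ∅
  n6: {j,m} / {j}
  n7: {t} / ∅
  n8: {c} / ∅

Live sets:
  live n0: ∅→{z}
  live n1: {z}→{t}
  live n2: ∅→∅
  live n3: {t}→∅
  live n4: ∅→{j}
  live n5: ∅→∅
  live n6: {j}→∅
  live n7: ∅→∅
  live n8: ∅→∅

Interfere edges:
  c: {j,z}
  j: {c,m,t}
  m: {j,z}
  t: {j,z}
  z: {c,m,t}

Colouring:
  lower bound: {c,j} mutually conflict ⇒ χ ≥ 2
  2-colouring: r0={j,z}  r1={c,m,t}
  χ = 2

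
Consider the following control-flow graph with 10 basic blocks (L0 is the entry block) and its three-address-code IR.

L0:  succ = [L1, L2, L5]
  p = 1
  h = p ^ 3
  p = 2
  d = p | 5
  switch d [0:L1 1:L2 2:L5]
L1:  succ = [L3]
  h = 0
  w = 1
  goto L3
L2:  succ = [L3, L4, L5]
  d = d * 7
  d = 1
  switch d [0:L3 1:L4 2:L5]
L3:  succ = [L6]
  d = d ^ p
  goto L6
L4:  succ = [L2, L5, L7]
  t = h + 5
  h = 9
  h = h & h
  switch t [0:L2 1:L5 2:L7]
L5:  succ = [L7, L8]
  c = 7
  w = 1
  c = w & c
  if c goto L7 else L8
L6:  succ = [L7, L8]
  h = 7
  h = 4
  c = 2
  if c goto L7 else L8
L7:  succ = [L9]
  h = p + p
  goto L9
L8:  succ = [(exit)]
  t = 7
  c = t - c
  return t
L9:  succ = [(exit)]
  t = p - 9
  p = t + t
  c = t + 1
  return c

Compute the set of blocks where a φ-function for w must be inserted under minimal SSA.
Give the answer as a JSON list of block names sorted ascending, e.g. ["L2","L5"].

idom tree: L1←L0 L2←L0 L3←L0 L4←L2 L5←L0 L6←L3 L7←L0 L8←L0 L9←L7
Join-block Dom:
  L2: preds {L0,L4}: {L0} ∩ {L0,L2,L4} = {L0}; idom=L0
  L3: preds {L1,L2}: {L0,L1} ∩ {L0,L2} = {L0}; idom=L0
  L5: preds {L0,L2,L4}: {L0} ∩ {L0,L2} ∩ {L0,L2,L4} = {L0}; idom=L0
  L7: preds {L4,L5,L6}: {L0,L2,L4} ∩ {L0,L5} ∩ {L0,L3,L6} = {L0}; idom=L0
  L8: preds {L5,L6}: {L0,L5} ∩ {L0,L3,L6} = {L0}; idom=L0

DF derivation:
  join L2 pred L0: · stop@L0
  join L2 pred L4: L4→L2 stop@L0
  join L3 pred L1: L1 stop@L0
  join L3 pred L2: L2 stop@L0
  join L5 pred L0: · stop@L0
  join L5 pred L2: L2 stop@L0
  join L5 pred L4: L4→L2 stop@L0
  join L7 pred L4: L4→L2 stop@L0
  join L7 pred L5: L5 stop@L0
  join L7 pred L6: L6→L3 stop@L0
  join L8 pred L5: L5 stop@L0
  join L8 pred L6: L6→L3 stop@L0
  L0: DF=∅
  L1: DF={L3}
  L2: DF={L2,L3,L5,L7}
  L3: DF={L7,L8}
  L4: DF={L2,L5,L7}
  L5: DF={L7,L8}
  L6: DF={L7,L8}
  L7: DF=∅
  L8: DF=∅
  L9: DF=∅

φ for w: defs {L1,L5}
  DF⁺ = {L3,L7,L8}

Answer: ["L3", "L7", "L8"]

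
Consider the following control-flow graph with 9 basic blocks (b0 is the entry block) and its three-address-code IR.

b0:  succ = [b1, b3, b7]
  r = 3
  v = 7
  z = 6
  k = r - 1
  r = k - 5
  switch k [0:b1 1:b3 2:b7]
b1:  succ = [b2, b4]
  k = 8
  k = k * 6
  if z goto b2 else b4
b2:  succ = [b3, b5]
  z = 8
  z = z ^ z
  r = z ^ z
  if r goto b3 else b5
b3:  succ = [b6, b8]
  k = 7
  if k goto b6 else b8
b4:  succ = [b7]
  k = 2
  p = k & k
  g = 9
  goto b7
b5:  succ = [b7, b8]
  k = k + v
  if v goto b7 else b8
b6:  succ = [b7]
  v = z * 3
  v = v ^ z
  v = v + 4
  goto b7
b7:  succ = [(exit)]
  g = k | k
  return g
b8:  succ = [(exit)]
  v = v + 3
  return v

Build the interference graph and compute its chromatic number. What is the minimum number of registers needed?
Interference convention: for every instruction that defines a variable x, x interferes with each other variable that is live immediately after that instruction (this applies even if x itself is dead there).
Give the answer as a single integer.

Per-block:
  b0: {k,r,v,z} / ∅
  b1: {k} / {z}
  b2: {r,z} / ∅
  b3: {k} / ∅
  b4: {g,k,p} / ∅
  b5: {k} / {k,v}
  b6: {v} / {z}
  b7: {g} / {k}
  b8: {v} / {v}

Live sets:
  b0 li=∅ lo={k,v,z}
  b1 li={v,z} lo={k,v}
  b2 li={k,v} lo={k,v,z}
  b3 li={v,z} lo={k,v,z}
  b4 li=∅ lo={k}
  b5 li={k,v} lo={k,v}
  b6 li={k,z} lo={k}
  b7 li={k} lo=∅
  b8 li={v} lo=∅

Conflict graph:
  g — {k}
  k — {g,p,r,v,z}
  p — {k}
  r — {k,v,z}
  v — {k,r,z}
  z — {k,r,v}

Chromatic number:
  clique {k,r,v,z} ⇒ need ≥ 4
  4-colouring: r0={k}  r1={g,p,r}  r2={v}  r3={z}
  χ = 4

Answer: 4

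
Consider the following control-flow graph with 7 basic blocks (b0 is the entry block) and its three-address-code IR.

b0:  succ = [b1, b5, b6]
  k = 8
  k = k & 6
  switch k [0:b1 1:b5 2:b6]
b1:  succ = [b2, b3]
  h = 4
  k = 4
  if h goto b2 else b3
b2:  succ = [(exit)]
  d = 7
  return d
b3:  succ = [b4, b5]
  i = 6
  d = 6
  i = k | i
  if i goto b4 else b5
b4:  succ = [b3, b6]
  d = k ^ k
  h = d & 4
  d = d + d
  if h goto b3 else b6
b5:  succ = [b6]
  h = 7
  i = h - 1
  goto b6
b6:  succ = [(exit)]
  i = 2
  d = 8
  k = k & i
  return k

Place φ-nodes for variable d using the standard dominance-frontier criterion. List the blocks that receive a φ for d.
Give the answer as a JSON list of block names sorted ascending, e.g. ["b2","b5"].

Answer: ["b3", "b5", "b6"]

Derivation:
idom tree: b1←b0 b2←b1 b3←b1 b4←b3 b5←b0 b6←b0
Join-block Dom:
  b3: preds {b1,b4}: {b0,b1} ∩ {b0,b1,b3,b4} = {b0,b1}; idom=b1
  b5: preds {b0,b3}: {b0} ∩ {b0,b1,b3} = {b0}; idom=b0
  b6: preds {b0,b4,b5}: {b0} ∩ {b0,b1,b3,b4} ∩ {b0,b5} = {b0}; idom=b0

DF derivation:
  join b3 pred b1: · stop@b1
  join b3 pred b4: b4→b3 stop@b1
  join b5 pred b0: · stop@b0
  join b5 pred b3: b3→b1 stop@b0
  join b6 pred b0: · stop@b0
  join b6 pred b4: b4→b3→b1 stop@b0
  join b6 pred b5: b5 stop@b0
  b0 → ∅
  b1 → {b5,b6}
  b2 → ∅
  b3 → {b3,b5,b6}
  b4 → {b3,b6}
  b5 → {b6}
  b6 → ∅

φ for d: defs {b2,b3,b4,b6}
  DF⁺ = {b3,b5,b6}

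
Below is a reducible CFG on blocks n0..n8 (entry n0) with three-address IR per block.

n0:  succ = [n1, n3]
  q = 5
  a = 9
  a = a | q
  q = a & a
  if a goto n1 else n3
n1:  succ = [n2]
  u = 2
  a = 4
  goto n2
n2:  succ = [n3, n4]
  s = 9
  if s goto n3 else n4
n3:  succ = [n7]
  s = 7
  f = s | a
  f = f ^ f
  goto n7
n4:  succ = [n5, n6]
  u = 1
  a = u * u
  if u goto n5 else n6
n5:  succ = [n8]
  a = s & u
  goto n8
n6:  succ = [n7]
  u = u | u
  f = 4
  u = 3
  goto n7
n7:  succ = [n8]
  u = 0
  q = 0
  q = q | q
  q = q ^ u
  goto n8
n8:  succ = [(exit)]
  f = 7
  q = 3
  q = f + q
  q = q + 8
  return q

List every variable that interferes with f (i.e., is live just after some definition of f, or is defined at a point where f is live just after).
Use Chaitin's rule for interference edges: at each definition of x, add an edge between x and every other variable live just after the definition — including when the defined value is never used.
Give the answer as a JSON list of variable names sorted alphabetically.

Per-block:
  n0: {a,q} / ∅
  n1: {a,u} / ∅
  n2: {s} / ∅
  n3: {f,s} / {a}
  n4: {a,u} / ∅
  n5: {a} / {s,u}
  n6: {f,u} / {u}
  n7: {q,u} / ∅
  n8: {f,q} / ∅

Liveness:
  n0: in=∅ out={a}
  n1: in=∅ out={a}
  n2: in={a} out={a,s}
  n3: in={a} out=∅
  n4: in={s} out={s,u}
  n5: in={s,u} out=∅
  n6: in={u} out=∅
  n7: in=∅ out=∅
  n8: in=∅ out=∅

Conflict graph:
  a: {q,s,u}
  f: {q}
  q: {a,f,u}
  s: {a,u}
  u: {a,q,s}

N(f) = ["q"]

Answer: ["q"]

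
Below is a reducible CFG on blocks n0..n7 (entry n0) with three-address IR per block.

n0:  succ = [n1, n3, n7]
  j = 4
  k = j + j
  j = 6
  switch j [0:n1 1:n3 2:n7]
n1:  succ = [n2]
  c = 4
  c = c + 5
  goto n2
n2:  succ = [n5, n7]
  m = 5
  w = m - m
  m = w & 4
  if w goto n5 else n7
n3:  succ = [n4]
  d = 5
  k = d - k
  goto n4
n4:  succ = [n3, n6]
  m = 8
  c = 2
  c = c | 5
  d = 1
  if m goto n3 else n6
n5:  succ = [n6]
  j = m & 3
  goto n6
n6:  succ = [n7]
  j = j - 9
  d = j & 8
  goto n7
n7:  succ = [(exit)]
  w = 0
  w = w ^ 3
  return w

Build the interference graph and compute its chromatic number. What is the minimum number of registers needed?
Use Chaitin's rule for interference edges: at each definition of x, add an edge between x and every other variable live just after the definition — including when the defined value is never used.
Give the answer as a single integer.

Block summaries:
  n0 def {j,k} use ∅
  n1 def {c} use ∅
  n2 def {m,w} use ∅
  n3 def {d,k} use {k}
  n4 def {c,d,m} use ∅
  n5 def {j} use {m}
  n6 def {d,j} use {j}
  n7 def {w} use ∅

Backward fixpoint:
  n0 li=∅ lo={j,k}
  n1 li=∅ lo=∅
  n2 li=∅ lo={m}
  n3 li={j,k} lo={j,k}
  n4 li={j,k} lo={j,k}
  n5 li={m} lo={j}
  n6 li={j} lo=∅
  n7 li=∅ lo=∅

Interfere edges:
  c — {j,k,m}
  d — {j,k,m}
  j — {c,d,k,m}
  k — {c,d,j,m}
  m — {c,d,j,k,w}
  w — {m}

Chromatic number:
  {c,j,k,m} pairwise interfere (4-clique) ⇒ χ ≥ 4
  4-colouring: c0={m}  c1={j,w}  c2={k}  c3={c,d}
  χ = 4

Answer: 4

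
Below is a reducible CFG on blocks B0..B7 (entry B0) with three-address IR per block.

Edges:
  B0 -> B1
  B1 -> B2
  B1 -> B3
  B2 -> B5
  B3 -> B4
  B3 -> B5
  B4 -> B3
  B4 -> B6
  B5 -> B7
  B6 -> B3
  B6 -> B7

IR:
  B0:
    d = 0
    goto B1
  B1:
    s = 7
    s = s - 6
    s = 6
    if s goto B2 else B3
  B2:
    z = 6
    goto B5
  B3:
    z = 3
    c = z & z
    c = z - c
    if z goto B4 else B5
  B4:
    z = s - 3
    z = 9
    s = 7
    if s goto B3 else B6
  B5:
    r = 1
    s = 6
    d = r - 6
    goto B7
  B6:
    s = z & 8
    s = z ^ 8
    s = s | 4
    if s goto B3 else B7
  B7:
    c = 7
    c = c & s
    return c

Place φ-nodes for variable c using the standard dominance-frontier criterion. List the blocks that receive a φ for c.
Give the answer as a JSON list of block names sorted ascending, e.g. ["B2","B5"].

Answer: ["B3", "B5", "B7"]

Derivation:
idom tree: B1←B0 B2←B1 B3←B1 B4←B3 B5←B1 B6←B4 B7←B1
Join-block Dom:
  B3: preds {B1,B4,B6}: {B0,B1} ∩ {B0,B1,B3,B4} ∩ {B0,B1,B3,B4,B6} = {B0,B1}; idom=B1
  B5: preds {B2,B3}: {B0,B1,B2} ∩ {B0,B1,B3} = {B0,B1}; idom=B1
  B7: preds {B5,B6}: {B0,B1,B5} ∩ {B0,B1,B3,B4,B6} = {B0,B1}; idom=B1

DF walk-up:
  join B3 pred B1: · stop@B1
  join B3 pred B4: B4→B3 stop@B1
  join B3 pred B6: B6→B4→B3 stop@B1
  join B5 pred B2: B2 stop@B1
  join B5 pred B3: B3 stop@B1
  join B7 pred B5: B5 stop@B1
  join B7 pred B6: B6→B4→B3 stop@B1
  B0 → ∅
  B1 → ∅
  B2 → {B5}
  B3 → {B3,B5,B7}
  B4 → {B3,B7}
  B5 → {B7}
  B6 → {B3,B7}
  B7 → ∅

φ for c: defs {B3,B7}
  DF⁺ = {B3,B5,B7}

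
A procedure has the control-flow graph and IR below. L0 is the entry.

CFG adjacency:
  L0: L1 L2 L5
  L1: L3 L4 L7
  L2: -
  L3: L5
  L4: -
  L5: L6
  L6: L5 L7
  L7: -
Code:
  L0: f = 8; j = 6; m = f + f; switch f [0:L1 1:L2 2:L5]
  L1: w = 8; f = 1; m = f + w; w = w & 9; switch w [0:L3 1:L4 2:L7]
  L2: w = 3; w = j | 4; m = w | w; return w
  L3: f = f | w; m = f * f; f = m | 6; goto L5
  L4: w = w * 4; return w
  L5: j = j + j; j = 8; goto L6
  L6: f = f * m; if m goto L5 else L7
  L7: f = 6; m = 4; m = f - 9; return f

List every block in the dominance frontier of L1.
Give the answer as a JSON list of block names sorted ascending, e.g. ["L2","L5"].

Answer: ["L5", "L7"]

Analysis:
idom tree: L1←L0 L2←L0 L3←L1 L4←L1 L5←L0 L6←L5 L7←L0
Dom∩ at merges:
  L5: preds {L0,L3,L6}: {L0} ∩ {L0,L1,L3} ∩ {L0,L5,L6} = {L0}; idom=L0
  L7: preds {L1,L6}: {L0,L1} ∩ {L0,L5,L6} = {L0}; idom=L0

DF walk-up:
  join L5 pred L0: · stop@L0
  join L5 pred L3: L3→L1 stop@L0
  join L5 pred L6: L6→L5 stop@L0
  join L7 pred L1: L1 stop@L0
  join L7 pred L6: L6→L5 stop@L0
  DF(L0)=∅
  DF(L1)={L5,L7}
  DF(L2)=∅
  DF(L3)={L5}
  DF(L4)=∅
  DF(L5)={L5,L7}
  DF(L6)={L5,L7}
  DF(L7)=∅

DF(L1) = ["L5", "L7"]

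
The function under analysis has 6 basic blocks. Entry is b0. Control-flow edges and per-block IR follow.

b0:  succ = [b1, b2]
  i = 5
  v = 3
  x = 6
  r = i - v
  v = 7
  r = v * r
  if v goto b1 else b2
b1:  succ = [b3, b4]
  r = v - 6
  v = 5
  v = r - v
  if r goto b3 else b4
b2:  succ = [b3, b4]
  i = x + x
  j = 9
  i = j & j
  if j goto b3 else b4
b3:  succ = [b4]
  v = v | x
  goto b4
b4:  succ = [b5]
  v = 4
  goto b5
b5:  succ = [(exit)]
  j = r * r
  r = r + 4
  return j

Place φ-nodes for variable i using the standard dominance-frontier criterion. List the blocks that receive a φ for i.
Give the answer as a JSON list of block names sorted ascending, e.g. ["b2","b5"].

idom tree: b1←b0 b2←b0 b3←b0 b4←b0 b5←b4
Dom at joins:
  b3: preds {b1,b2}: {b0,b1} ∩ {b0,b2} = {b0}; idom=b0
  b4: preds {b1,b2,b3}: {b0,b1} ∩ {b0,b2} ∩ {b0,b3} = {b0}; idom=b0

Frontier:
  b3←b1: walk b1 to b0
  b3←b2: walk b2 to b0
  b4←b1: walk b1 to b0
  b4←b2: walk b2 to b0
  b4←b3: walk b3 to b0
  b0: DF=∅
  b1: DF={b3,b4}
  b2: DF={b3,b4}
  b3: DF={b4}
  b4: DF=∅
  b5: DF=∅

φ for i: defs {b0,b2}
  DF⁺ = {b3,b4}

Answer: ["b3", "b4"]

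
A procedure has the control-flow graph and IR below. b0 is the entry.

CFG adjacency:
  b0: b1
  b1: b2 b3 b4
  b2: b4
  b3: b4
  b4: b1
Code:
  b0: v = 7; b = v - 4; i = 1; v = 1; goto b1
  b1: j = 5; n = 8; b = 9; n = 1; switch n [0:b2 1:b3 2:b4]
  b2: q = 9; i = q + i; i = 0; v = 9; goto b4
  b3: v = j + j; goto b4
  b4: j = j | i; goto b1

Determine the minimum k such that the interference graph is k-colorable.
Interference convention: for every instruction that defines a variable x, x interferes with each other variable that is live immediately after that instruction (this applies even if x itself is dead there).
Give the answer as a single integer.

Block summaries:
  b0: def={b,i,v} ue=∅
  b1: def={b,j,n} ue=∅
  b2: def={i,q,v} ue={i}
  b3: def={v} ue={j}
  b4: def={j} ue={i,j}

Backward fixpoint:
  live b0: ∅→{i}
  live b1: {i}→{i,j}
  live b2: {i,j}→{i,j}
  live b3: {i,j}→{i,j}
  live b4: {i,j}→{i}

Interfere edges:
  b: {i,j}
  i: {b,j,n,q,v}
  j: {b,i,n,q,v}
  n: {i,j}
  q: {i,j}
  v: {i,j}

Chromatic number:
  {b,i,j} pairwise interfere (3-clique) ⇒ χ ≥ 3
  3-colouring: r0={i}  r1={j}  r2={b,n,q,v}
  χ = 3

Answer: 3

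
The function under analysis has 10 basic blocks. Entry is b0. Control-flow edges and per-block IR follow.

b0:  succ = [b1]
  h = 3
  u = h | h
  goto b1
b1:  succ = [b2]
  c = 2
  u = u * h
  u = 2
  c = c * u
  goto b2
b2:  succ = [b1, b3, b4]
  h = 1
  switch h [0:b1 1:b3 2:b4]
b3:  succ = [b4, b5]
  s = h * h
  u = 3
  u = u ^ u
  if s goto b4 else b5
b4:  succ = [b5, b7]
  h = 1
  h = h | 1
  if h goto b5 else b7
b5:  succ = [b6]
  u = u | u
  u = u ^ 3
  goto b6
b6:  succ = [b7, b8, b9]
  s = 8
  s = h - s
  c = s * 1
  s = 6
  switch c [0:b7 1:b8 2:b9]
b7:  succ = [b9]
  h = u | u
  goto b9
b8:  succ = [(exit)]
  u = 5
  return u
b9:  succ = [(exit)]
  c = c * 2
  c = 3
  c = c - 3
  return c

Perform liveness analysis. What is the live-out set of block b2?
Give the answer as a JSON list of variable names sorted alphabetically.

Answer: ["c", "h", "u"]

Working:
Block summaries:
  b0: {h,u} / ∅
  b1: {c,u} / {h,u}
  b2: {h} / ∅
  b3: {s,u} / {h}
  b4: {h} / ∅
  b5: {u} / {u}
  b6: {c,s} / {h}
  b7: {h} / {u}
  b8: {u} / ∅
  b9: {c} / {c}

Backward fixpoint:
  b0 li=∅ lo={h,u}
  b1 li={h,u} lo={c,u}
  b2 li={c,u} lo={c,h,u}
  b3 li={c,h} lo={c,h,u}
  b4 li={c,u} lo={c,h,u}
  b5 li={h,u} lo={h,u}
  b6 li={h,u} lo={c,u}
  b7 li={c,u} lo={c}
  b8 li=∅ lo=∅
  b9 li={c} lo=∅

live-out(b2) = ["c", "h", "u"]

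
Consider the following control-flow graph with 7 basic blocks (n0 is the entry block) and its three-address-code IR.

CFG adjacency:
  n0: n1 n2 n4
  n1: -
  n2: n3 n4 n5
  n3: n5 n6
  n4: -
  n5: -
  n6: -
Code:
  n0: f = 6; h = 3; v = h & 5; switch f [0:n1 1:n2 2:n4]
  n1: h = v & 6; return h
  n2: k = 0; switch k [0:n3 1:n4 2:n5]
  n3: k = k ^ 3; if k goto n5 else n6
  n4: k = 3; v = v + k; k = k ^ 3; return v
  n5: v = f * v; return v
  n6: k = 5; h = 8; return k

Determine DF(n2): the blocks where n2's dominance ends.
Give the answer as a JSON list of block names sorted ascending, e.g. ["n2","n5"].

idom tree: n1←n0 n2←n0 n3←n2 n4←n0 n5←n2 n6←n3
Join-block Dom:
  n4: preds {n0,n2}: {n0} ∩ {n0,n2} = {n0}; idom=n0
  n5: preds {n2,n3}: {n0,n2} ∩ {n0,n2,n3} = {n0,n2}; idom=n2

Frontier:
  n4←n0: walk · to n0
  n4←n2: walk n2 to n0
  n5←n2: walk · to n2
  n5←n3: walk n3 to n2
  n0 → ∅
  n1 → ∅
  n2 → {n4}
  n3 → {n5}
  n4 → ∅
  n5 → ∅
  n6 → ∅

DF(n2) = ["n4"]

Answer: ["n4"]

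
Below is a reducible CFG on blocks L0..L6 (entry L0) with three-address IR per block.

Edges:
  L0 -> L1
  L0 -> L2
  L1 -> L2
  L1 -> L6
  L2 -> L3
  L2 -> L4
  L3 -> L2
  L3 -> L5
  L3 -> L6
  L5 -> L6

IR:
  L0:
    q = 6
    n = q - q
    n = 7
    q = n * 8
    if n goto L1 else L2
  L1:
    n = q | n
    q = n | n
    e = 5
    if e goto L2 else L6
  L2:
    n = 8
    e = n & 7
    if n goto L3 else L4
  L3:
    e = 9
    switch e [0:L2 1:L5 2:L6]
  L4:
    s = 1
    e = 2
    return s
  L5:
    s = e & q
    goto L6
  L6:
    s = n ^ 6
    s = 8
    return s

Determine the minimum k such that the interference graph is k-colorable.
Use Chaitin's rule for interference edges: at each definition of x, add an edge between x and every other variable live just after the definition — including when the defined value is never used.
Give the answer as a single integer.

Per-block:
  L0: def={n,q} ue=∅
  L1: def={e,n,q} ue={n,q}
  L2: def={e,n} ue=∅
  L3: def={e} ue=∅
  L4: def={e,s} ue=∅
  L5: def={s} ue={e,q}
  L6: def={s} ue={n}

Live sets:
  L0: in=∅ out={n,q}
  L1: in={n,q} out={n,q}
  L2: in={q} out={n,q}
  L3: in={n,q} out={e,n,q}
  L4: in=∅ out=∅
  L5: in={e,n,q} out={n}
  L6: in={n} out=∅

Interfere edges:
  e — {n,q,s}
  n — {e,q,s}
  q — {e,n}
  s — {e,n}

Chromatic number:
  lower bound: {e,n,q} mutually conflict ⇒ χ ≥ 3
  assign e→r0 n→r1 q→r2 s→r2 — no edge inside a register ⇒ χ ≤ 3
  χ = 3

Answer: 3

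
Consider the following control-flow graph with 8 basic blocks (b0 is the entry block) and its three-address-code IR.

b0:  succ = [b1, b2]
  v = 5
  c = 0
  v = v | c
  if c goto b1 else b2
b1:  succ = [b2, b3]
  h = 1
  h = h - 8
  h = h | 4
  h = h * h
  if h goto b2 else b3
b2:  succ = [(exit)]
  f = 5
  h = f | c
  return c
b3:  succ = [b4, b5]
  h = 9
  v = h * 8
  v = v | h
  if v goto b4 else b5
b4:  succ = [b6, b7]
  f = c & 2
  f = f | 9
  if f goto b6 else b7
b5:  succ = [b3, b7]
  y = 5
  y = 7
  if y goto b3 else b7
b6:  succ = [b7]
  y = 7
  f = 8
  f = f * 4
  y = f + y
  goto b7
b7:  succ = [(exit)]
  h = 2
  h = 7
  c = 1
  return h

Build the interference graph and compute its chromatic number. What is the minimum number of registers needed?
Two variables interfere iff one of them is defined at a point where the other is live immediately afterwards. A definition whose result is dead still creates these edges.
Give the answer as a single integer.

Answer: 3

Working:
Block summaries:
  b0: def={c,v} ue=∅
  b1: def={h} ue=∅
  b2: def={f,h} ue={c}
  b3: def={h,v} ue=∅
  b4: def={f} ue={c}
  b5: def={y} ue=∅
  b6: def={f,y} ue=∅
  b7: def={c,h} ue=∅

Liveness:
  b0: in=∅ out={c}
  b1: in={c} out={c}
  b2: in={c} out=∅
  b3: in={c} out={c}
  b4: in={c} out=∅
  b5: in={c} out={c}
  b6: in=∅ out=∅
  b7: in=∅ out=∅

Interfere edges:
  c↔{f,h,v,y}
  f↔{c,y}
  h↔{c,v}
  v↔{c,h}
  y↔{c,f}

Colouring:
  lower bound: {c,f,y} mutually conflict ⇒ χ ≥ 3
  3-colouring: r0={c}  r1={f,h}  r2={v,y}
  χ = 3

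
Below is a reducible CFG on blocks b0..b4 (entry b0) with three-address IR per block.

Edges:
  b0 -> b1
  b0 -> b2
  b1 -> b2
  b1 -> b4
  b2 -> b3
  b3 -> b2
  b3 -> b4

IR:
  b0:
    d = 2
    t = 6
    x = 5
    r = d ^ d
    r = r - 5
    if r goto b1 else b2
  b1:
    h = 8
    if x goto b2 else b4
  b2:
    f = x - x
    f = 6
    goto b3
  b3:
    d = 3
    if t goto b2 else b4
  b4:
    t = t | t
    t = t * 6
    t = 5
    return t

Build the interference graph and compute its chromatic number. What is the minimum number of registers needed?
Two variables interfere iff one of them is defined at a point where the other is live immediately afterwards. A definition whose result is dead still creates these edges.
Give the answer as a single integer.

def/use:
  b0: def={d,r,t,x} ue=∅
  b1: def={h} ue={x}
  b2: def={f} ue={x}
  b3: def={d} ue={t}
  b4: def={t} ue={t}

Backward fixpoint:
  b0 li=∅ lo={t,x}
  b1 li={t,x} lo={t,x}
  b2 li={t,x} lo={t,x}
  b3 li={t,x} lo={t,x}
  b4 li={t} lo=∅

Interference:
  d — {t,x}
  f — {t,x}
  h — {t,x}
  r — {t,x}
  t — {d,f,h,r,x}
  x — {d,f,h,r,t}

Colouring:
  {d,t,x} pairwise interfere (3-clique) ⇒ χ ≥ 3
  assign d→R2 f→R2 h→R2 r→R2 t→R0 x→R1 — no edge inside a register ⇒ χ ≤ 3
  χ = 3

Answer: 3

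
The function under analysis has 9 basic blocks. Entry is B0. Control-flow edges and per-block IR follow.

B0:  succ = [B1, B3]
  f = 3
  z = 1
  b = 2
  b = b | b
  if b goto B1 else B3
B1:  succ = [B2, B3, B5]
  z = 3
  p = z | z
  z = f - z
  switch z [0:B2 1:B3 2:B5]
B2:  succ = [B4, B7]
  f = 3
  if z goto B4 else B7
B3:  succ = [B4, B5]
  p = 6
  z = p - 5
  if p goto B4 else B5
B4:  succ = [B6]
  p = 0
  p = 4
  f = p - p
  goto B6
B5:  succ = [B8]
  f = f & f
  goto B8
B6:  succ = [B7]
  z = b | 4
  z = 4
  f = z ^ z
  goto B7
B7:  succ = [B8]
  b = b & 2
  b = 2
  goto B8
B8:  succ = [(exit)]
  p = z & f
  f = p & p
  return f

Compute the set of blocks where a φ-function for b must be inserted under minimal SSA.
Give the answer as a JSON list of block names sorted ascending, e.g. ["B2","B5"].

Answer: ["B8"]

Analysis:
idom tree: B1←B0 B2←B1 B3←B0 B4←B0 B5←B0 B6←B4 B7←B0 B8←B0
Dom at joins:
  B3: preds {B0,B1}: {B0} ∩ {B0,B1} = {B0}; idom=B0
  B4: preds {B2,B3}: {B0,B1,B2} ∩ {B0,B3} = {B0}; idom=B0
  B5: preds {B1,B3}: {B0,B1} ∩ {B0,B3} = {B0}; idom=B0
  B7: preds {B2,B6}: {B0,B1,B2} ∩ {B0,B4,B6} = {B0}; idom=B0
  B8: preds {B5,B7}: {B0,B5} ∩ {B0,B7} = {B0}; idom=B0

Frontier:
  B3←B0: walk · to B0
  B3←B1: walk B1 to B0
  B4←B2: walk B2→B1 to B0
  B4←B3: walk B3 to B0
  B5←B1: walk B1 to B0
  B5←B3: walk B3 to B0
  B7←B2: walk B2→B1 to B0
  B7←B6: walk B6→B4 to B0
  B8←B5: walk B5 to B0
  B8←B7: walk B7 to B0
  DF(B0)=∅
  DF(B1)={B3,B4,B5,B7}
  DF(B2)={B4,B7}
  DF(B3)={B4,B5}
  DF(B4)={B7}
  DF(B5)={B8}
  DF(B6)={B7}
  DF(B7)={B8}
  DF(B8)=∅

φ for b: defs {B0,B7}
  DF⁺ = {B8}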